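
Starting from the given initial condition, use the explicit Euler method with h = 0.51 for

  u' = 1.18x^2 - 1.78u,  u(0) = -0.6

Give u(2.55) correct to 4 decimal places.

2.6398

Euler: u_{n+1} = u_n + h·f(x_n, u_n).
x=0.000000, u=-0.600000: f=1.068000 → u ← -0.600000 + 0.51·1.068000 = -0.055320
x=0.510000, u=-0.055320: f=0.405388 → u ← -0.055320 + 0.51·0.405388 = 0.151428
x=1.020000, u=0.151428: f=0.958131 → u ← 0.151428 + 0.51·0.958131 = 0.640074
x=1.530000, u=0.640074: f=1.622930 → u ← 0.640074 + 0.51·1.622930 = 1.467768
x=2.040000, u=1.467768: f=2.298060 → u ← 1.467768 + 0.51·2.298060 = 2.639779
u(2.55) ≈ 2.6398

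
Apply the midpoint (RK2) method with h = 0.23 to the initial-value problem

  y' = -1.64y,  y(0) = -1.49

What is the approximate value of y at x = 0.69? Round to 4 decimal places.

Midpoint: k1 = f(x_n, y_n); k2 = f(x_n + h/2, y_n + (h/2)·k1); y_{n+1} = y_n + h·k2.
x=0.000000, y=-1.490000:
  k1 = f(0.000000, -1.490000) = 2.443600
  k2 = f(0.115000, -1.208986) = 1.982737
  y ← -1.490000 + 0.23·1.982737 = -1.033970
x=0.230000, y=-1.033970:
  k1 = f(0.230000, -1.033970) = 1.695712
  k2 = f(0.345000, -0.838964) = 1.375900
  y ← -1.033970 + 0.23·1.375900 = -0.717513
x=0.460000, y=-0.717513:
  k1 = f(0.460000, -0.717513) = 1.176722
  k2 = f(0.575000, -0.582190) = 0.954792
  y ← -0.717513 + 0.23·0.954792 = -0.497911
y(0.69) ≈ -0.4979

-0.4979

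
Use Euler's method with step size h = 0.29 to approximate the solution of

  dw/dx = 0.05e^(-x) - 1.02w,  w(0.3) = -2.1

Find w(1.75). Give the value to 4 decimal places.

Euler: w_{n+1} = w_n + h·f(x_n, w_n).
x=0.300000, w=-2.100000: f=2.179041 → w ← -2.100000 + 0.29·2.179041 = -1.468078
x=0.590000, w=-1.468078: f=1.525156 → w ← -1.468078 + 0.29·1.525156 = -1.025783
x=0.880000, w=-1.025783: f=1.067038 → w ← -1.025783 + 0.29·1.067038 = -0.716342
x=1.170000, w=-0.716342: f=0.746187 → w ← -0.716342 + 0.29·0.746187 = -0.499948
x=1.460000, w=-0.499948: f=0.521558 → w ← -0.499948 + 0.29·0.521558 = -0.348696
w(1.75) ≈ -0.3487

-0.3487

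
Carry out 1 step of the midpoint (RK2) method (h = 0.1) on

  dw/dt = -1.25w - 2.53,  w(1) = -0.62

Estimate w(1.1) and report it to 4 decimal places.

-0.7845

Midpoint: k1 = f(t_n, w_n); k2 = f(t_n + h/2, w_n + (h/2)·k1); w_{n+1} = w_n + h·k2.
t=1.000000, w=-0.620000:
  k1 = f(1.000000, -0.620000) = -1.755000
  k2 = f(1.050000, -0.707750) = -1.645312
  w ← -0.620000 + 0.1·(-1.645312) = -0.784531
w(1.1) ≈ -0.7845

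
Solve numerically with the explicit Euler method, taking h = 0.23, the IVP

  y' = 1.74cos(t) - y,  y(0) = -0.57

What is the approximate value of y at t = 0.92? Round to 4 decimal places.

0.7981

Euler: y_{n+1} = y_n + h·f(t_n, y_n).
t=0.000000, y=-0.570000: f=2.310000 → y ← -0.570000 + 0.23·2.310000 = -0.038700
t=0.230000, y=-0.038700: f=1.732880 → y ← -0.038700 + 0.23·1.732880 = 0.359862
t=0.460000, y=0.359862: f=1.199269 → y ← 0.359862 + 0.23·1.199269 = 0.635694
t=0.690000, y=0.635694: f=0.706274 → y ← 0.635694 + 0.23·0.706274 = 0.798137
y(0.92) ≈ 0.7981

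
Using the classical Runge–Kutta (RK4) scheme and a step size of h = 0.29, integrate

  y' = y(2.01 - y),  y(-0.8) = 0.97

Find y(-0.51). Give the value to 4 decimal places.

1.2574

RK4: k1 = f(t_n, y_n); k2 = f(t_n + h/2, y_n + (h/2)·k1); k3 = f(t_n + h/2, y_n + (h/2)·k2); k4 = f(t_n + h, y_n + h·k3); y_{n+1} = y_n + (h/6)·(k1 + 2k2 + 2k3 + k4).
t=-0.800000, y=0.970000:
  k1 = f(-0.800000, 0.970000) = 1.008800
  k2 = f(-0.655000, 1.116276) = 0.997643
  k3 = f(-0.655000, 1.114658) = 0.998000
  k4 = f(-0.510000, 1.259420) = 0.945295
  y ← 0.970000 + (0.29/6)·(k1 + 2k2 + 2k3 + k4) = 1.257360
y(-0.51) ≈ 1.2574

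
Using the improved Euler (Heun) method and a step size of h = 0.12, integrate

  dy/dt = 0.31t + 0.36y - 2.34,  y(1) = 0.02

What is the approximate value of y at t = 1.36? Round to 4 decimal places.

-0.7364

Heun: k1 = f(t_n, y_n); k2 = f(t_n + h, y_n + h·k1); y_{n+1} = y_n + (h/2)·(k1 + k2).
t=1.000000, y=0.020000:
  k1 = f(1.000000, 0.020000) = -2.022800
  k2 = f(1.120000, -0.222736) = -2.072985
  y ← 0.020000 + (0.12/2)·(-2.022800 + (-2.072985)) = -0.225747
t=1.120000, y=-0.225747:
  k1 = f(1.120000, -0.225747) = -2.074069
  k2 = f(1.240000, -0.474635) = -2.126469
  y ← -0.225747 + (0.12/2)·(-2.074069 + (-2.126469)) = -0.477779
t=1.240000, y=-0.477779:
  k1 = f(1.240000, -0.477779) = -2.127601
  k2 = f(1.360000, -0.733091) = -2.182313
  y ← -0.477779 + (0.12/2)·(-2.127601 + (-2.182313)) = -0.736374
y(1.36) ≈ -0.7364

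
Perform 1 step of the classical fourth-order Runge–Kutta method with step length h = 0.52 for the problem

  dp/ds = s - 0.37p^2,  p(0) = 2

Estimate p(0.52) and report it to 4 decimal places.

1.5558

RK4: k1 = f(s_n, p_n); k2 = f(s_n + h/2, p_n + (h/2)·k1); k3 = f(s_n + h/2, p_n + (h/2)·k2); k4 = f(s_n + h, p_n + h·k3); p_{n+1} = p_n + (h/6)·(k1 + 2k2 + 2k3 + k4).
s=0.000000, p=2.000000:
  k1 = f(0.000000, 2.000000) = -1.480000
  k2 = f(0.260000, 1.615200) = -0.705282
  k3 = f(0.260000, 1.816627) = -0.961049
  k4 = f(0.520000, 1.500255) = -0.312783
  p ← 2.000000 + (0.52/6)·(k1 + 2k2 + 2k3 + k4) = 1.555795
p(0.52) ≈ 1.5558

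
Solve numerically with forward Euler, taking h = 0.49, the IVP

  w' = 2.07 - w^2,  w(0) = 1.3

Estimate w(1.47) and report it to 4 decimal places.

1.4470

Euler: w_{n+1} = w_n + h·f(t_n, w_n).
t=0.000000, w=1.300000: f=0.380000 → w ← 1.300000 + 0.49·0.380000 = 1.486200
t=0.490000, w=1.486200: f=-0.138790 → w ← 1.486200 + 0.49·(-0.138790) = 1.418193
t=0.980000, w=1.418193: f=0.058730 → w ← 1.418193 + 0.49·0.058730 = 1.446970
w(1.47) ≈ 1.4470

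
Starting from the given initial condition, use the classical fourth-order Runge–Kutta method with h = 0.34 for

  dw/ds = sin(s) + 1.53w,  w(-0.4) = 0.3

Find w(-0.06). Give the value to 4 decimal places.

0.3970

RK4: k1 = f(s_n, w_n); k2 = f(s_n + h/2, w_n + (h/2)·k1); k3 = f(s_n + h/2, w_n + (h/2)·k2); k4 = f(s_n + h, w_n + h·k3); w_{n+1} = w_n + (h/6)·(k1 + 2k2 + 2k3 + k4).
s=-0.400000, w=0.300000:
  k1 = f(-0.400000, 0.300000) = 0.069582
  k2 = f(-0.230000, 0.311829) = 0.249121
  k3 = f(-0.230000, 0.342351) = 0.295819
  k4 = f(-0.060000, 0.400578) = 0.552921
  w ← 0.300000 + (0.34/6)·(k1 + 2k2 + 2k3 + k4) = 0.397035
w(-0.06) ≈ 0.3970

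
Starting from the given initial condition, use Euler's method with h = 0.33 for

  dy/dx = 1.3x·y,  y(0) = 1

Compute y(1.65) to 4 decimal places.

Euler: y_{n+1} = y_n + h·f(x_n, y_n).
x=0.000000, y=1.000000: f=0.000000 → y ← 1.000000 + 0.33·0.000000 = 1.000000
x=0.330000, y=1.000000: f=0.429000 → y ← 1.000000 + 0.33·0.429000 = 1.141570
x=0.660000, y=1.141570: f=0.979467 → y ← 1.141570 + 0.33·0.979467 = 1.464794
x=0.990000, y=1.464794: f=1.885190 → y ← 1.464794 + 0.33·1.885190 = 2.086907
x=1.320000, y=2.086907: f=3.581132 → y ← 2.086907 + 0.33·3.581132 = 3.268680
y(1.65) ≈ 3.2687

3.2687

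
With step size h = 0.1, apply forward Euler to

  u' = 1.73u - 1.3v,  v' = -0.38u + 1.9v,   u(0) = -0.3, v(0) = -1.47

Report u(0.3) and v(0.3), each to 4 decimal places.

Euler on (u,v): u_{n+1} = u_n + h·u', v_{n+1} = v_n + h·v'.
0.000000: (-0.300000, -1.470000); f=(1.392000, -2.679000) → (-0.160800, -1.737900)
0.100000: (-0.160800, -1.737900); f=(1.981086, -3.240906) → (0.037309, -2.061991)
0.200000: (0.037309, -2.061991); f=(2.745132, -3.931959) → (0.311822, -2.455187)
(u(0.3), v(0.3)) ≈ (0.3118, -2.4552)

0.3118, -2.4552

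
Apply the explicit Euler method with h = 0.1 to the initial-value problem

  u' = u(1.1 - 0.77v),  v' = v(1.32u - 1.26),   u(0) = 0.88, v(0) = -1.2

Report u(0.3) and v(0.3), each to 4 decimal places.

1.5291, -1.2548

Euler on (u,v): u_{n+1} = u_n + h·u', v_{n+1} = v_n + h·v'.
0.000000: (0.880000, -1.200000); f=(1.781120, 0.118080) → (1.058112, -1.188192)
0.100000: (1.058112, -1.188192); f=(2.131998, -0.162435) → (1.271312, -1.204436)
0.200000: (1.271312, -1.204436); f=(2.577477, -0.503613) → (1.529060, -1.254797)
(u(0.3), v(0.3)) ≈ (1.5291, -1.2548)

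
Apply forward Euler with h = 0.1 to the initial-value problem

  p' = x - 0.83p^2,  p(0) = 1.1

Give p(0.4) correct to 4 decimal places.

0.8418

Euler: p_{n+1} = p_n + h·f(x_n, p_n).
x=0.000000, p=1.100000: f=-1.004300 → p ← 1.100000 + 0.1·(-1.004300) = 0.999570
x=0.100000, p=0.999570: f=-0.729286 → p ← 0.999570 + 0.1·(-0.729286) = 0.926641
x=0.200000, p=0.926641: f=-0.512691 → p ← 0.926641 + 0.1·(-0.512691) = 0.875372
x=0.300000, p=0.875372: f=-0.336010 → p ← 0.875372 + 0.1·(-0.336010) = 0.841771
p(0.4) ≈ 0.8418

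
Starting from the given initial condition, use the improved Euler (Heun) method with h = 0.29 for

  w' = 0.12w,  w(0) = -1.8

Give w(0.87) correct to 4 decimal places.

-1.9980

Heun: k1 = f(s_n, w_n); k2 = f(s_n + h, w_n + h·k1); w_{n+1} = w_n + (h/2)·(k1 + k2).
s=0.000000, w=-1.800000:
  k1 = f(0.000000, -1.800000) = -0.216000
  k2 = f(0.290000, -1.862640) = -0.223517
  w ← -1.800000 + (0.29/2)·(-0.216000 + (-0.223517)) = -1.863730
s=0.290000, w=-1.863730:
  k1 = f(0.290000, -1.863730) = -0.223648
  k2 = f(0.580000, -1.928588) = -0.231431
  w ← -1.863730 + (0.29/2)·(-0.223648 + (-0.231431)) = -1.929716
s=0.580000, w=-1.929716:
  k1 = f(0.580000, -1.929716) = -0.231566
  k2 = f(0.870000, -1.996870) = -0.239624
  w ← -1.929716 + (0.29/2)·(-0.231566 + (-0.239624)) = -1.998039
w(0.87) ≈ -1.9980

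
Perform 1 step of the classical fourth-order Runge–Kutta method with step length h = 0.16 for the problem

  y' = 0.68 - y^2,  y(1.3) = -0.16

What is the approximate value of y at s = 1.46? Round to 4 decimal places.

-0.0532

RK4: k1 = f(s_n, y_n); k2 = f(s_n + h/2, y_n + (h/2)·k1); k3 = f(s_n + h/2, y_n + (h/2)·k2); k4 = f(s_n + h, y_n + h·k3); y_{n+1} = y_n + (h/6)·(k1 + 2k2 + 2k3 + k4).
s=1.300000, y=-0.160000:
  k1 = f(1.300000, -0.160000) = 0.654400
  k2 = f(1.380000, -0.107648) = 0.668412
  k3 = f(1.380000, -0.106527) = 0.668652
  k4 = f(1.460000, -0.053016) = 0.677189
  y ← -0.160000 + (0.16/6)·(k1 + 2k2 + 2k3 + k4) = -0.053181
y(1.46) ≈ -0.0532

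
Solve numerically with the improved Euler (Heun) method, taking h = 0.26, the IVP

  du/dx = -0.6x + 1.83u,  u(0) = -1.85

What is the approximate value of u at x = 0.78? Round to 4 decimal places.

-7.7062

Heun: k1 = f(x_n, u_n); k2 = f(x_n + h, u_n + h·k1); u_{n+1} = u_n + (h/2)·(k1 + k2).
x=0.000000, u=-1.850000:
  k1 = f(0.000000, -1.850000) = -3.385500
  k2 = f(0.260000, -2.730230) = -5.152321
  u ← -1.850000 + (0.26/2)·(-3.385500 + (-5.152321)) = -2.959917
x=0.260000, u=-2.959917:
  k1 = f(0.260000, -2.959917) = -5.572648
  k2 = f(0.520000, -4.408805) = -8.380113
  u ← -2.959917 + (0.26/2)·(-5.572648 + (-8.380113)) = -4.773776
x=0.520000, u=-4.773776:
  k1 = f(0.520000, -4.773776) = -9.048009
  k2 = f(0.780000, -7.126258) = -13.509052
  u ← -4.773776 + (0.26/2)·(-9.048009 + (-13.509052)) = -7.706194
u(0.78) ≈ -7.7062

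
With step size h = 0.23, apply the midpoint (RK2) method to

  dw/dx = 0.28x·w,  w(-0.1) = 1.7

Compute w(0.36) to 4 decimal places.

Midpoint: k1 = f(x_n, w_n); k2 = f(x_n + h/2, w_n + (h/2)·k1); w_{n+1} = w_n + h·k2.
x=-0.100000, w=1.700000:
  k1 = f(-0.100000, 1.700000) = -0.047600
  k2 = f(0.015000, 1.694526) = 0.007117
  w ← 1.700000 + 0.23·0.007117 = 1.701637
x=0.130000, w=1.701637:
  k1 = f(0.130000, 1.701637) = 0.061940
  k2 = f(0.245000, 1.708760) = 0.117221
  w ← 1.701637 + 0.23·0.117221 = 1.728598
w(0.36) ≈ 1.7286

1.7286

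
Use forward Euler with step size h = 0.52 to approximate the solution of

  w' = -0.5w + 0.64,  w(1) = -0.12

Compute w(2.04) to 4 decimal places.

0.5134

Euler: w_{n+1} = w_n + h·f(x_n, w_n).
x=1.000000, w=-0.120000: f=0.700000 → w ← -0.120000 + 0.52·0.700000 = 0.244000
x=1.520000, w=0.244000: f=0.518000 → w ← 0.244000 + 0.52·0.518000 = 0.513360
w(2.04) ≈ 0.5134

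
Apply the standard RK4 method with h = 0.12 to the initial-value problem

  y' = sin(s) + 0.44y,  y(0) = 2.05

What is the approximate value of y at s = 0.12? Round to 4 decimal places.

RK4: k1 = f(s_n, y_n); k2 = f(s_n + h/2, y_n + (h/2)·k1); k3 = f(s_n + h/2, y_n + (h/2)·k2); k4 = f(s_n + h, y_n + h·k3); y_{n+1} = y_n + (h/6)·(k1 + 2k2 + 2k3 + k4).
s=0.000000, y=2.050000:
  k1 = f(0.000000, 2.050000) = 0.902000
  k2 = f(0.060000, 2.104120) = 0.985777
  k3 = f(0.060000, 2.109147) = 0.987989
  k4 = f(0.120000, 2.168559) = 1.073878
  y ← 2.050000 + (0.12/6)·(k1 + 2k2 + 2k3 + k4) = 2.168468
y(0.12) ≈ 2.1685

2.1685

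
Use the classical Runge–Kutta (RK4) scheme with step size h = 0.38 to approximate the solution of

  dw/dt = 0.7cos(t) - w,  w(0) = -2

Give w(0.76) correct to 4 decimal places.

-0.6045

RK4: k1 = f(t_n, w_n); k2 = f(t_n + h/2, w_n + (h/2)·k1); k3 = f(t_n + h/2, w_n + (h/2)·k2); k4 = f(t_n + h, w_n + h·k3); w_{n+1} = w_n + (h/6)·(k1 + 2k2 + 2k3 + k4).
t=0.000000, w=-2.000000:
  k1 = f(0.000000, -2.000000) = 2.700000
  k2 = f(0.190000, -1.487000) = 2.174403
  k3 = f(0.190000, -1.586863) = 2.274266
  k4 = f(0.380000, -1.135779) = 1.785844
  w ← -2.000000 + (0.38/6)·(k1 + 2k2 + 2k3 + k4) = -1.152398
t=0.380000, w=-1.152398:
  k1 = f(0.380000, -1.152398) = 1.802464
  k2 = f(0.570000, -0.809930) = 1.399261
  k3 = f(0.570000, -0.886539) = 1.475870
  k4 = f(0.760000, -0.591568) = 1.098953
  w ← -1.152398 + (0.38/6)·(k1 + 2k2 + 2k3 + k4) = -0.604459
w(0.76) ≈ -0.6045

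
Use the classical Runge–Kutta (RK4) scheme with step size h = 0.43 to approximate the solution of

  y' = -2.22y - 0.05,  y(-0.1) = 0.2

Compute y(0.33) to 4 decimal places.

0.0644

RK4: k1 = f(x_n, y_n); k2 = f(x_n + h/2, y_n + (h/2)·k1); k3 = f(x_n + h/2, y_n + (h/2)·k2); k4 = f(x_n + h, y_n + h·k3); y_{n+1} = y_n + (h/6)·(k1 + 2k2 + 2k3 + k4).
x=-0.100000, y=0.200000:
  k1 = f(-0.100000, 0.200000) = -0.494000
  k2 = f(0.115000, 0.093790) = -0.258214
  k3 = f(0.115000, 0.144484) = -0.370755
  k4 = f(0.330000, 0.040576) = -0.140078
  y ← 0.200000 + (0.43/6)·(k1 + 2k2 + 2k3 + k4) = 0.064406
y(0.33) ≈ 0.0644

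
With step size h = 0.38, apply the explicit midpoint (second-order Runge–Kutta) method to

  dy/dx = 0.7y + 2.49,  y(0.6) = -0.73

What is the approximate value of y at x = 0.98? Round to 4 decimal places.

0.1220

Midpoint: k1 = f(x_n, y_n); k2 = f(x_n + h/2, y_n + (h/2)·k1); y_{n+1} = y_n + h·k2.
x=0.600000, y=-0.730000:
  k1 = f(0.600000, -0.730000) = 1.979000
  k2 = f(0.790000, -0.353990) = 2.242207
  y ← -0.730000 + 0.38·2.242207 = 0.122039
y(0.98) ≈ 0.1220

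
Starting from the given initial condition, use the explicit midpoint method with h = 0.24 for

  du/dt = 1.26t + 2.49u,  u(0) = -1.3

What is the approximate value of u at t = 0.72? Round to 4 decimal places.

Midpoint: k1 = f(t_n, u_n); k2 = f(t_n + h/2, u_n + (h/2)·k1); u_{n+1} = u_n + h·k2.
t=0.000000, u=-1.300000:
  k1 = f(0.000000, -1.300000) = -3.237000
  k2 = f(0.120000, -1.688440) = -4.053016
  u ← -1.300000 + 0.24·(-4.053016) = -2.272724
t=0.240000, u=-2.272724:
  k1 = f(0.240000, -2.272724) = -5.356682
  k2 = f(0.360000, -2.915526) = -6.806059
  u ← -2.272724 + 0.24·(-6.806059) = -3.906178
t=0.480000, u=-3.906178:
  k1 = f(0.480000, -3.906178) = -9.121583
  k2 = f(0.600000, -5.000768) = -11.695912
  u ← -3.906178 + 0.24·(-11.695912) = -6.713197
u(0.72) ≈ -6.7132

-6.7132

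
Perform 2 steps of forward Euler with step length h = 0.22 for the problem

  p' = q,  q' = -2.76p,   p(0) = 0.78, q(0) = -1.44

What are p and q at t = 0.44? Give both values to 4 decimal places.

0.0422, -2.1949

Euler on (p,q): p_{n+1} = p_n + h·p', q_{n+1} = q_n + h·q'.
0.000000: (0.780000, -1.440000); f=(-1.440000, -2.152800) → (0.463200, -1.913616)
0.220000: (0.463200, -1.913616); f=(-1.913616, -1.278432) → (0.042204, -2.194871)
(p(0.44), q(0.44)) ≈ (0.0422, -2.1949)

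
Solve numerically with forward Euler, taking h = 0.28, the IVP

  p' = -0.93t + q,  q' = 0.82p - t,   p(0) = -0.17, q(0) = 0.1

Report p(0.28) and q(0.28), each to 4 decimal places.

Euler on (p,q): p_{n+1} = p_n + h·p', q_{n+1} = q_n + h·q'.
0.000000: (-0.170000, 0.100000); f=(0.100000, -0.139400) → (-0.142000, 0.060968)
(p(0.28), q(0.28)) ≈ (-0.1420, 0.0610)

-0.1420, 0.0610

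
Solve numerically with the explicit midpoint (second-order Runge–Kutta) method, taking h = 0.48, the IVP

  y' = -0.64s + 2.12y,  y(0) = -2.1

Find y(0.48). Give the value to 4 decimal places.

Midpoint: k1 = f(s_n, y_n); k2 = f(s_n + h/2, y_n + (h/2)·k1); y_{n+1} = y_n + h·k2.
s=0.000000, y=-2.100000:
  k1 = f(0.000000, -2.100000) = -4.452000
  k2 = f(0.240000, -3.168480) = -6.870778
  y ← -2.100000 + 0.48·(-6.870778) = -5.397973
y(0.48) ≈ -5.3980

-5.3980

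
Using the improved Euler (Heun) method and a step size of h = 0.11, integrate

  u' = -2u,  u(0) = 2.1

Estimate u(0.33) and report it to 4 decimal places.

1.0922

Heun: k1 = f(s_n, u_n); k2 = f(s_n + h, u_n + h·k1); u_{n+1} = u_n + (h/2)·(k1 + k2).
s=0.000000, u=2.100000:
  k1 = f(0.000000, 2.100000) = -4.200000
  k2 = f(0.110000, 1.638000) = -3.276000
  u ← 2.100000 + (0.11/2)·(-4.200000 + (-3.276000)) = 1.688820
s=0.110000, u=1.688820:
  k1 = f(0.110000, 1.688820) = -3.377640
  k2 = f(0.220000, 1.317280) = -2.634559
  u ← 1.688820 + (0.11/2)·(-3.377640 + (-2.634559)) = 1.358149
s=0.220000, u=1.358149:
  k1 = f(0.220000, 1.358149) = -2.716298
  k2 = f(0.330000, 1.059356) = -2.118713
  u ← 1.358149 + (0.11/2)·(-2.716298 + (-2.118713)) = 1.092223
u(0.33) ≈ 1.0922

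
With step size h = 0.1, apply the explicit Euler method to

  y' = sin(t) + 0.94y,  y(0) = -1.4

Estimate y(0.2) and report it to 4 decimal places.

Euler: y_{n+1} = y_n + h·f(t_n, y_n).
t=0.000000, y=-1.400000: f=-1.316000 → y ← -1.400000 + 0.1·(-1.316000) = -1.531600
t=0.100000, y=-1.531600: f=-1.339871 → y ← -1.531600 + 0.1·(-1.339871) = -1.665587
y(0.2) ≈ -1.6656

-1.6656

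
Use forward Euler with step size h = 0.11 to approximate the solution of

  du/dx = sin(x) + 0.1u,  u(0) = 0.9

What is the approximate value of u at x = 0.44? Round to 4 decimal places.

1.0125

Euler: u_{n+1} = u_n + h·f(x_n, u_n).
x=0.000000, u=0.900000: f=0.090000 → u ← 0.900000 + 0.11·0.090000 = 0.909900
x=0.110000, u=0.909900: f=0.200768 → u ← 0.909900 + 0.11·0.200768 = 0.931985
x=0.220000, u=0.931985: f=0.311428 → u ← 0.931985 + 0.11·0.311428 = 0.966242
x=0.330000, u=0.966242: f=0.420667 → u ← 0.966242 + 0.11·0.420667 = 1.012515
u(0.44) ≈ 1.0125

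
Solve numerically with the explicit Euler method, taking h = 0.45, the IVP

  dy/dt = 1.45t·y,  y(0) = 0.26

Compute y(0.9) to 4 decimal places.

0.3363

Euler: y_{n+1} = y_n + h·f(t_n, y_n).
t=0.000000, y=0.260000: f=0.000000 → y ← 0.260000 + 0.45·0.000000 = 0.260000
t=0.450000, y=0.260000: f=0.169650 → y ← 0.260000 + 0.45·0.169650 = 0.336342
y(0.9) ≈ 0.3363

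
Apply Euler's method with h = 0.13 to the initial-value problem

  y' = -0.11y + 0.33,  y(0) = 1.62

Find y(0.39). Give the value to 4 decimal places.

1.6784

Euler: y_{n+1} = y_n + h·f(x_n, y_n).
x=0.000000, y=1.620000: f=0.151800 → y ← 1.620000 + 0.13·0.151800 = 1.639734
x=0.130000, y=1.639734: f=0.149629 → y ← 1.639734 + 0.13·0.149629 = 1.659186
x=0.260000, y=1.659186: f=0.147490 → y ← 1.659186 + 0.13·0.147490 = 1.678359
y(0.39) ≈ 1.6784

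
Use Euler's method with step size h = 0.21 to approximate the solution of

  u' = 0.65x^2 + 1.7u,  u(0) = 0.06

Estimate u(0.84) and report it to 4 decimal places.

0.3014

Euler: u_{n+1} = u_n + h·f(x_n, u_n).
x=0.000000, u=0.060000: f=0.102000 → u ← 0.060000 + 0.21·0.102000 = 0.081420
x=0.210000, u=0.081420: f=0.167079 → u ← 0.081420 + 0.21·0.167079 = 0.116507
x=0.420000, u=0.116507: f=0.312721 → u ← 0.116507 + 0.21·0.312721 = 0.182178
x=0.630000, u=0.182178: f=0.567688 → u ← 0.182178 + 0.21·0.567688 = 0.301392
u(0.84) ≈ 0.3014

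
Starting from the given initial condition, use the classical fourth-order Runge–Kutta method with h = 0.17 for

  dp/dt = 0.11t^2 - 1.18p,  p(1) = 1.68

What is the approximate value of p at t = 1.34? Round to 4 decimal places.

RK4: k1 = f(t_n, p_n); k2 = f(t_n + h/2, p_n + (h/2)·k1); k3 = f(t_n + h/2, p_n + (h/2)·k2); k4 = f(t_n + h, p_n + h·k3); p_{n+1} = p_n + (h/6)·(k1 + 2k2 + 2k3 + k4).
t=1.000000, p=1.680000:
  k1 = f(1.000000, 1.680000) = -1.872400
  k2 = f(1.085000, 1.520846) = -1.665104
  k3 = f(1.085000, 1.538466) = -1.685895
  k4 = f(1.170000, 1.393398) = -1.493630
  p ← 1.680000 + (0.17/6)·(k1 + 2k2 + 2k3 + k4) = 1.394739
t=1.170000, p=1.394739:
  k1 = f(1.170000, 1.394739) = -1.495213
  k2 = f(1.255000, 1.267646) = -1.322570
  k3 = f(1.255000, 1.282321) = -1.339886
  k4 = f(1.340000, 1.166959) = -1.179495
  p ← 1.394739 + (0.17/6)·(k1 + 2k2 + 2k3 + k4) = 1.168083
p(1.34) ≈ 1.1681

1.1681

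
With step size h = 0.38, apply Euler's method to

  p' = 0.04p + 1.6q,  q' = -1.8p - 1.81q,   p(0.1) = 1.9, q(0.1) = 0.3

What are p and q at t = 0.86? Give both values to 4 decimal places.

1.4102, -1.8206

Euler on (p,q): p_{n+1} = p_n + h·p', q_{n+1} = q_n + h·q'.
0.100000: (1.900000, 0.300000); f=(0.556000, -3.963000) → (2.111280, -1.205940)
0.480000: (2.111280, -1.205940); f=(-1.845053, -1.617553) → (1.410160, -1.820610)
(p(0.86), q(0.86)) ≈ (1.4102, -1.8206)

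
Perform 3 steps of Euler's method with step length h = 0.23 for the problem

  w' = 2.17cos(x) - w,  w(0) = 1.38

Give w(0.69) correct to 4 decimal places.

Euler: w_{n+1} = w_n + h·f(x_n, w_n).
x=0.000000, w=1.380000: f=0.790000 → w ← 1.380000 + 0.23·0.790000 = 1.561700
x=0.230000, w=1.561700: f=0.551156 → w ← 1.561700 + 0.23·0.551156 = 1.688466
x=0.460000, w=1.688466: f=0.255968 → w ← 1.688466 + 0.23·0.255968 = 1.747339
w(0.69) ≈ 1.7473

1.7473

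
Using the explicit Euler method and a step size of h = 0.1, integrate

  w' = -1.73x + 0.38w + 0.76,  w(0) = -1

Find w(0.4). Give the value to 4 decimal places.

-0.9456

Euler: w_{n+1} = w_n + h·f(x_n, w_n).
x=0.000000, w=-1.000000: f=0.380000 → w ← -1.000000 + 0.1·0.380000 = -0.962000
x=0.100000, w=-0.962000: f=0.221440 → w ← -0.962000 + 0.1·0.221440 = -0.939856
x=0.200000, w=-0.939856: f=0.056855 → w ← -0.939856 + 0.1·0.056855 = -0.934171
x=0.300000, w=-0.934171: f=-0.113985 → w ← -0.934171 + 0.1·(-0.113985) = -0.945569
w(0.4) ≈ -0.9456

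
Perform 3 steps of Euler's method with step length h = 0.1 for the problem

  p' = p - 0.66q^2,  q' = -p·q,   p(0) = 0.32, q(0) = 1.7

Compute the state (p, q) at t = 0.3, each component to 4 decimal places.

-0.1745, 1.6193

Euler on (p,q): p_{n+1} = p_n + h·p', q_{n+1} = q_n + h·q'.
0.000000: (0.320000, 1.700000); f=(-1.587400, -0.544000) → (0.161260, 1.645600)
0.100000: (0.161260, 1.645600); f=(-1.626020, -0.265369) → (-0.001342, 1.619063)
0.200000: (-0.001342, 1.619063); f=(-1.731443, 0.002173) → (-0.174486, 1.619280)
(p(0.3), q(0.3)) ≈ (-0.1745, 1.6193)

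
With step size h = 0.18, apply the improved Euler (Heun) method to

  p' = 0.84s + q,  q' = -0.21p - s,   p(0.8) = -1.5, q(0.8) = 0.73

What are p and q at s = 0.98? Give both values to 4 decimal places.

Heun on (p,q): k1 = f(s_n, state_n); k2 = f(s_n + h, state_n + h·k1); state_{n+1} = state_n + (h/2)·(k1 + k2).
0.800000: (-1.500000, 0.730000)
  k1 = (1.402000, -0.485000)
  predictor → (-1.247640, 0.642700)
  k2 = (1.465900, -0.717996)
  → (-1.241889, 0.621730)
(p(0.98), q(0.98)) ≈ (-1.2419, 0.6217)

-1.2419, 0.6217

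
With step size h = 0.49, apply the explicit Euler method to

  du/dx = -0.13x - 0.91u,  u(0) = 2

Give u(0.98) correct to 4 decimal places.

0.5828

Euler: u_{n+1} = u_n + h·f(x_n, u_n).
x=0.000000, u=2.000000: f=-1.820000 → u ← 2.000000 + 0.49·(-1.820000) = 1.108200
x=0.490000, u=1.108200: f=-1.072162 → u ← 1.108200 + 0.49·(-1.072162) = 0.582841
u(0.98) ≈ 0.5828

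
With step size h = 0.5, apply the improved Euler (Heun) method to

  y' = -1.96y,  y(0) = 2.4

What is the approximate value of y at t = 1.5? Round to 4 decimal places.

0.3004

Heun: k1 = f(t_n, y_n); k2 = f(t_n + h, y_n + h·k1); y_{n+1} = y_n + (h/2)·(k1 + k2).
t=0.000000, y=2.400000:
  k1 = f(0.000000, 2.400000) = -4.704000
  k2 = f(0.500000, 0.048000) = -0.094080
  y ← 2.400000 + (0.5/2)·(-4.704000 + (-0.094080)) = 1.200480
t=0.500000, y=1.200480:
  k1 = f(0.500000, 1.200480) = -2.352941
  k2 = f(1.000000, 0.024010) = -0.047059
  y ← 1.200480 + (0.5/2)·(-2.352941 + (-0.047059)) = 0.600480
t=1.000000, y=0.600480:
  k1 = f(1.000000, 0.600480) = -1.176941
  k2 = f(1.500000, 0.012010) = -0.023539
  y ← 0.600480 + (0.5/2)·(-1.176941 + (-0.023539)) = 0.300360
y(1.5) ≈ 0.3004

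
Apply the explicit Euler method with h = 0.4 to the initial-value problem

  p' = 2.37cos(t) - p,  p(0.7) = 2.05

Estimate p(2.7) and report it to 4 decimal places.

Euler: p_{n+1} = p_n + h·f(t_n, p_n).
t=0.700000, p=2.050000: f=-0.237324 → p ← 2.050000 + 0.4·(-0.237324) = 1.955070
t=1.100000, p=1.955070: f=-0.880048 → p ← 1.955070 + 0.4·(-0.880048) = 1.603051
t=1.500000, p=1.603051: f=-1.435404 → p ← 1.603051 + 0.4·(-1.435404) = 1.028890
t=1.900000, p=1.028890: f=-1.795086 → p ← 1.028890 + 0.4·(-1.795086) = 0.310855
t=2.300000, p=0.310855: f=-1.889929 → p ← 0.310855 + 0.4·(-1.889929) = -0.445116
p(2.7) ≈ -0.4451

-0.4451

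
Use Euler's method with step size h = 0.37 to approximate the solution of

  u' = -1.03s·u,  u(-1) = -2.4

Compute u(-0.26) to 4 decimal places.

Euler: u_{n+1} = u_n + h·f(s_n, u_n).
s=-1.000000, u=-2.400000: f=-2.472000 → u ← -2.400000 + 0.37·(-2.472000) = -3.314640
s=-0.630000, u=-3.314640: f=-2.150870 → u ← -3.314640 + 0.37·(-2.150870) = -4.110462
u(-0.26) ≈ -4.1105

-4.1105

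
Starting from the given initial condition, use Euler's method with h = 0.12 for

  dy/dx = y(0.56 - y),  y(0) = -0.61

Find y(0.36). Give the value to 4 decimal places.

Euler: y_{n+1} = y_n + h·f(x_n, y_n).
x=0.000000, y=-0.610000: f=-0.713700 → y ← -0.610000 + 0.12·(-0.713700) = -0.695644
x=0.120000, y=-0.695644: f=-0.873481 → y ← -0.695644 + 0.12·(-0.873481) = -0.800462
x=0.240000, y=-0.800462: f=-1.088998 → y ← -0.800462 + 0.12·(-1.088998) = -0.931141
y(0.36) ≈ -0.9311

-0.9311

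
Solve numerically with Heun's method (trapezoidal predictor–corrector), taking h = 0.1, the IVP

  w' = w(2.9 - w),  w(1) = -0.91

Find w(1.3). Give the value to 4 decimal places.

-3.5586

Heun: k1 = f(x_n, w_n); k2 = f(x_n + h, w_n + h·k1); w_{n+1} = w_n + (h/2)·(k1 + k2).
x=1.000000, w=-0.910000:
  k1 = f(1.000000, -0.910000) = -3.467100
  k2 = f(1.100000, -1.256710) = -5.223779
  w ← -0.910000 + (0.1/2)·(-3.467100 + (-5.223779)) = -1.344544
x=1.100000, w=-1.344544:
  k1 = f(1.100000, -1.344544) = -5.706976
  k2 = f(1.200000, -1.915242) = -9.222351
  w ← -1.344544 + (0.1/2)·(-5.706976 + (-9.222351)) = -2.091010
x=1.200000, w=-2.091010:
  k1 = f(1.200000, -2.091010) = -10.436254
  k2 = f(1.300000, -3.134636) = -18.916384
  w ← -2.091010 + (0.1/2)·(-10.436254 + (-18.916384)) = -3.558642
w(1.3) ≈ -3.5586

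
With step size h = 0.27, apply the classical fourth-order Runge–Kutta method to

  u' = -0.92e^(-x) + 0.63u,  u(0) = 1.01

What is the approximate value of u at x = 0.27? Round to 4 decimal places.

0.9591

RK4: k1 = f(x_n, u_n); k2 = f(x_n + h/2, u_n + (h/2)·k1); k3 = f(x_n + h/2, u_n + (h/2)·k2); k4 = f(x_n + h, u_n + h·k3); u_{n+1} = u_n + (h/6)·(k1 + 2k2 + 2k3 + k4).
x=0.000000, u=1.010000:
  k1 = f(0.000000, 1.010000) = -0.283700
  k2 = f(0.135000, 0.971700) = -0.191647
  k3 = f(0.135000, 0.984128) = -0.183818
  k4 = f(0.270000, 0.960369) = -0.097277
  u ← 1.010000 + (0.27/6)·(k1 + 2k2 + 2k3 + k4) = 0.959064
u(0.27) ≈ 0.9591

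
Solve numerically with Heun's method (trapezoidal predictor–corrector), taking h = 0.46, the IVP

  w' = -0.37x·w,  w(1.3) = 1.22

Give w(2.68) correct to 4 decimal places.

Heun: k1 = f(x_n, w_n); k2 = f(x_n + h, w_n + h·k1); w_{n+1} = w_n + (h/2)·(k1 + k2).
x=1.300000, w=1.220000:
  k1 = f(1.300000, 1.220000) = -0.586820
  k2 = f(1.760000, 0.950063) = -0.618681
  w ← 1.220000 + (0.46/2)·(-0.586820 + (-0.618681)) = 0.942735
x=1.760000, w=0.942735:
  k1 = f(1.760000, 0.942735) = -0.613909
  k2 = f(2.220000, 0.660337) = -0.542401
  w ← 0.942735 + (0.46/2)·(-0.613909 + (-0.542401)) = 0.676784
x=2.220000, w=0.676784:
  k1 = f(2.220000, 0.676784) = -0.555910
  k2 = f(2.680000, 0.421065) = -0.417528
  w ← 0.676784 + (0.46/2)·(-0.555910 + (-0.417528)) = 0.452893
w(2.68) ≈ 0.4529

0.4529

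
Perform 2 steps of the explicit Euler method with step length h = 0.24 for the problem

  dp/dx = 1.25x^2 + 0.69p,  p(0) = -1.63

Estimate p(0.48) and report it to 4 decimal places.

Euler: p_{n+1} = p_n + h·f(x_n, p_n).
x=0.000000, p=-1.630000: f=-1.124700 → p ← -1.630000 + 0.24·(-1.124700) = -1.899928
x=0.240000, p=-1.899928: f=-1.238950 → p ← -1.899928 + 0.24·(-1.238950) = -2.197276
p(0.48) ≈ -2.1973

-2.1973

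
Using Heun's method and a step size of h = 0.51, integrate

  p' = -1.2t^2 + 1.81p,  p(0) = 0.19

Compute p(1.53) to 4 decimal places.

Heun: k1 = f(t_n, p_n); k2 = f(t_n + h, p_n + h·k1); p_{n+1} = p_n + (h/2)·(k1 + k2).
t=0.000000, p=0.190000:
  k1 = f(0.000000, 0.190000) = 0.343900
  k2 = f(0.510000, 0.365389) = 0.349234
  p ← 0.190000 + (0.51/2)·(0.343900 + 0.349234) = 0.366749
t=0.510000, p=0.366749:
  k1 = f(0.510000, 0.366749) = 0.351696
  k2 = f(1.020000, 0.546114) = -0.260013
  p ← 0.366749 + (0.51/2)·(0.351696 + (-0.260013)) = 0.390128
t=1.020000, p=0.390128:
  k1 = f(1.020000, 0.390128) = -0.542348
  k2 = f(1.530000, 0.113531) = -2.603589
  p ← 0.390128 + (0.51/2)·(-0.542348 + (-2.603589)) = -0.412086
p(1.53) ≈ -0.4121

-0.4121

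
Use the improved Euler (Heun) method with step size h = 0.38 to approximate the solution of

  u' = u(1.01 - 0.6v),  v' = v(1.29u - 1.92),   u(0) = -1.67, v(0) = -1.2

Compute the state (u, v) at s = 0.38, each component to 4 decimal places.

Heun on (u,v): k1 = f(s_n, state_n); k2 = f(s_n + h, state_n + h·k1); state_{n+1} = state_n + (h/2)·(k1 + k2).
0.000000: (-1.670000, -1.200000)
  k1 = (-2.889100, 4.889160)
  predictor → (-2.767858, 0.657881)
  k2 = (-1.702984, -3.612119)
  → (-2.542496, -0.957362)
(u(0.38), v(0.38)) ≈ (-2.5425, -0.9574)

-2.5425, -0.9574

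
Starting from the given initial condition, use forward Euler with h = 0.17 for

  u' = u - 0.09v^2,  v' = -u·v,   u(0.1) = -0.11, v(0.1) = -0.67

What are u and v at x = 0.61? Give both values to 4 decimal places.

Euler on (u,v): u_{n+1} = u_n + h·u', v_{n+1} = v_n + h·v'.
0.100000: (-0.110000, -0.670000); f=(-0.150401, -0.073700) → (-0.135568, -0.682529)
0.270000: (-0.135568, -0.682529); f=(-0.177494, -0.092529) → (-0.165742, -0.698259)
0.440000: (-0.165742, -0.698259); f=(-0.209623, -0.115731) → (-0.201378, -0.717933)
(u(0.61), v(0.61)) ≈ (-0.2014, -0.7179)

-0.2014, -0.7179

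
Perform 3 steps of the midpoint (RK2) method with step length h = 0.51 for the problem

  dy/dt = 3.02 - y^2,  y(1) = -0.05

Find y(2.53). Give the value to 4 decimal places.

Midpoint: k1 = f(t_n, y_n); k2 = f(t_n + h/2, y_n + (h/2)·k1); y_{n+1} = y_n + h·k2.
t=1.000000, y=-0.050000:
  k1 = f(1.000000, -0.050000) = 3.017500
  k2 = f(1.255000, 0.719463) = 2.502374
  y ← -0.050000 + 0.51·2.502374 = 1.226211
t=1.510000, y=1.226211:
  k1 = f(1.510000, 1.226211) = 1.516408
  k2 = f(1.765000, 1.612895) = 0.418571
  y ← 1.226211 + 0.51·0.418571 = 1.439682
t=2.020000, y=1.439682:
  k1 = f(2.020000, 1.439682) = 0.947316
  k2 = f(2.275000, 1.681247) = 0.193407
  y ← 1.439682 + 0.51·0.193407 = 1.538319
y(2.53) ≈ 1.5383

1.5383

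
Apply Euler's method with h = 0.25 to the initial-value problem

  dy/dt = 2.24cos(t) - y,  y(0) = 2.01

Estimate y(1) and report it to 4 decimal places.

1.9558

Euler: y_{n+1} = y_n + h·f(t_n, y_n).
t=0.000000, y=2.010000: f=0.230000 → y ← 2.010000 + 0.25·0.230000 = 2.067500
t=0.250000, y=2.067500: f=0.102864 → y ← 2.067500 + 0.25·0.102864 = 2.093216
t=0.500000, y=2.093216: f=-0.127431 → y ← 2.093216 + 0.25·(-0.127431) = 2.061358
t=0.750000, y=2.061358: f=-0.422375 → y ← 2.061358 + 0.25·(-0.422375) = 1.955764
y(1) ≈ 1.9558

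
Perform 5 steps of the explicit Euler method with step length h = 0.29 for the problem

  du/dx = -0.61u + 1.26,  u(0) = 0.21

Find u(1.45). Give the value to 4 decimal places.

1.3645

Euler: u_{n+1} = u_n + h·f(x_n, u_n).
x=0.000000, u=0.210000: f=1.131900 → u ← 0.210000 + 0.29·1.131900 = 0.538251
x=0.290000, u=0.538251: f=0.931667 → u ← 0.538251 + 0.29·0.931667 = 0.808434
x=0.580000, u=0.808434: f=0.766855 → u ← 0.808434 + 0.29·0.766855 = 1.030822
x=0.870000, u=1.030822: f=0.631198 → u ← 1.030822 + 0.29·0.631198 = 1.213870
x=1.160000, u=1.213870: f=0.519539 → u ← 1.213870 + 0.29·0.519539 = 1.364536
u(1.45) ≈ 1.3645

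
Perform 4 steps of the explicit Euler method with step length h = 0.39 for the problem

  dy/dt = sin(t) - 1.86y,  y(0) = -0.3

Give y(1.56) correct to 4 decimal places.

0.4439

Euler: y_{n+1} = y_n + h·f(t_n, y_n).
t=0.000000, y=-0.300000: f=0.558000 → y ← -0.300000 + 0.39·0.558000 = -0.082380
t=0.390000, y=-0.082380: f=0.533415 → y ← -0.082380 + 0.39·0.533415 = 0.125652
t=0.780000, y=0.125652: f=0.469567 → y ← 0.125652 + 0.39·0.469567 = 0.308783
t=1.170000, y=0.308783: f=0.346414 → y ← 0.308783 + 0.39·0.346414 = 0.443885
y(1.56) ≈ 0.4439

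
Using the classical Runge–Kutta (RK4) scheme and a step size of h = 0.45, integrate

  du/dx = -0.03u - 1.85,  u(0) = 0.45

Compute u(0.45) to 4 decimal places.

RK4: k1 = f(x_n, u_n); k2 = f(x_n + h/2, u_n + (h/2)·k1); k3 = f(x_n + h/2, u_n + (h/2)·k2); k4 = f(x_n + h, u_n + h·k3); u_{n+1} = u_n + (h/6)·(k1 + 2k2 + 2k3 + k4).
x=0.000000, u=0.450000:
  k1 = f(0.000000, 0.450000) = -1.863500
  k2 = f(0.225000, 0.030712) = -1.850921
  k3 = f(0.225000, 0.033543) = -1.851006
  k4 = f(0.450000, -0.382953) = -1.838511
  u ← 0.450000 + (0.45/6)·(k1 + 2k2 + 2k3 + k4) = -0.382940
u(0.45) ≈ -0.3829

-0.3829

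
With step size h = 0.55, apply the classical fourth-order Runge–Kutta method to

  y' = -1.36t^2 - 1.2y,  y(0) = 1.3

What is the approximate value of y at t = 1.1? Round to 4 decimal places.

RK4: k1 = f(t_n, y_n); k2 = f(t_n + h/2, y_n + (h/2)·k1); k3 = f(t_n + h/2, y_n + (h/2)·k2); k4 = f(t_n + h, y_n + h·k3); y_{n+1} = y_n + (h/6)·(k1 + 2k2 + 2k3 + k4).
t=0.000000, y=1.300000:
  k1 = f(0.000000, 1.300000) = -1.560000
  k2 = f(0.275000, 0.871000) = -1.148050
  k3 = f(0.275000, 0.984286) = -1.283994
  k4 = f(0.550000, 0.593804) = -1.123964
  y ← 1.300000 + (0.55/6)·(k1 + 2k2 + 2k3 + k4) = 0.608095
t=0.550000, y=0.608095:
  k1 = f(0.550000, 0.608095) = -1.141114
  k2 = f(0.825000, 0.294289) = -1.278797
  k3 = f(0.825000, 0.256426) = -1.233361
  k4 = f(1.100000, -0.070254) = -1.561296
  y ← 0.608095 + (0.55/6)·(k1 + 2k2 + 2k3 + k4) = -0.100188
y(1.1) ≈ -0.1002

-0.1002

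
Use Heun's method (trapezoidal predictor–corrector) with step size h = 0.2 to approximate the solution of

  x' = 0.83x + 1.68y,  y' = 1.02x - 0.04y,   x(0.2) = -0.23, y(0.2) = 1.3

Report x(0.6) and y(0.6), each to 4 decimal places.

Heun on (x,y): k1 = f(t_n, state_n); k2 = f(t_n + h, state_n + h·k1); state_{n+1} = state_n + (h/2)·(k1 + k2).
0.200000: (-0.230000, 1.300000)
  k1 = (1.993100, -0.286600)
  predictor → (0.168620, 1.242680)
  k2 = (2.227657, 0.122285)
  → (0.192076, 1.283569)
0.400000: (0.192076, 1.283569)
  k1 = (2.315818, 0.144574)
  predictor → (0.655239, 1.312483)
  k2 = (2.748821, 0.615845)
  → (0.698540, 1.359610)
(x(0.6), y(0.6)) ≈ (0.6985, 1.3596)

0.6985, 1.3596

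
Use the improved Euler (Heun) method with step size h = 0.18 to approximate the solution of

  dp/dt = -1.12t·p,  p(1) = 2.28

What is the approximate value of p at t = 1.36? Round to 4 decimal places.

Heun: k1 = f(t_n, p_n); k2 = f(t_n + h, p_n + h·k1); p_{n+1} = p_n + (h/2)·(k1 + k2).
t=1.000000, p=2.280000:
  k1 = f(1.000000, 2.280000) = -2.553600
  k2 = f(1.180000, 1.820352) = -2.405777
  p ← 2.280000 + (0.18/2)·(-2.553600 + (-2.405777)) = 1.833656
t=1.180000, p=1.833656:
  k1 = f(1.180000, 1.833656) = -2.423360
  k2 = f(1.360000, 1.397451) = -2.128598
  p ← 1.833656 + (0.18/2)·(-2.423360 + (-2.128598)) = 1.423980
p(1.36) ≈ 1.4240

1.4240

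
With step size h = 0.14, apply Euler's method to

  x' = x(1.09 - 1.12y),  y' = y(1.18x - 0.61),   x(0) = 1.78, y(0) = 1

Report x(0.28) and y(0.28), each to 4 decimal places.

Euler on (x,y): x_{n+1} = x_n + h·x', y_{n+1} = y_n + h·y'.
0.000000: (1.780000, 1.000000); f=(-0.053400, 1.490400) → (1.772524, 1.208656)
0.140000: (1.772524, 1.208656); f=(-0.467405, 1.790719) → (1.707087, 1.459357)
(x(0.28), y(0.28)) ≈ (1.7071, 1.4594)

1.7071, 1.4594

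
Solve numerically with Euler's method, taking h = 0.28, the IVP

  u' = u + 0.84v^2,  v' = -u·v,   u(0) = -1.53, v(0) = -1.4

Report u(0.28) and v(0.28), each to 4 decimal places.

-1.4974, -1.9998

Euler on (u,v): u_{n+1} = u_n + h·u', v_{n+1} = v_n + h·v'.
0.000000: (-1.530000, -1.400000); f=(0.116400, -2.142000) → (-1.497408, -1.999760)
(u(0.28), v(0.28)) ≈ (-1.4974, -1.9998)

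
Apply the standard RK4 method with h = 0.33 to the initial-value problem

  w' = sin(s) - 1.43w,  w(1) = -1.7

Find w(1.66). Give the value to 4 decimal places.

-0.2498

RK4: k1 = f(s_n, w_n); k2 = f(s_n + h/2, w_n + (h/2)·k1); k3 = f(s_n + h/2, w_n + (h/2)·k2); k4 = f(s_n + h, w_n + h·k3); w_{n+1} = w_n + (h/6)·(k1 + 2k2 + 2k3 + k4).
s=1.000000, w=-1.700000:
  k1 = f(1.000000, -1.700000) = 3.272471
  k2 = f(1.165000, -1.160042) = 2.577649
  k3 = f(1.165000, -1.274688) = 2.741592
  k4 = f(1.330000, -0.795275) = 2.108391
  w ← -1.700000 + (0.33/6)·(k1 + 2k2 + 2k3 + k4) = -0.818936
s=1.330000, w=-0.818936:
  k1 = f(1.330000, -0.818936) = 2.142227
  k2 = f(1.495000, -0.465469) = 1.662749
  k3 = f(1.495000, -0.544583) = 1.775882
  k4 = f(1.660000, -0.232895) = 1.329064
  w ← -0.818936 + (0.33/6)·(k1 + 2k2 + 2k3 + k4) = -0.249766
w(1.66) ≈ -0.2498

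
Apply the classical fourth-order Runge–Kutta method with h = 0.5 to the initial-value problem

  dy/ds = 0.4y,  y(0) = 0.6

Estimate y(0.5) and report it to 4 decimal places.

0.7328

RK4: k1 = f(s_n, y_n); k2 = f(s_n + h/2, y_n + (h/2)·k1); k3 = f(s_n + h/2, y_n + (h/2)·k2); k4 = f(s_n + h, y_n + h·k3); y_{n+1} = y_n + (h/6)·(k1 + 2k2 + 2k3 + k4).
s=0.000000, y=0.600000:
  k1 = f(0.000000, 0.600000) = 0.240000
  k2 = f(0.250000, 0.660000) = 0.264000
  k3 = f(0.250000, 0.666000) = 0.266400
  k4 = f(0.500000, 0.733200) = 0.293280
  y ← 0.600000 + (0.5/6)·(k1 + 2k2 + 2k3 + k4) = 0.732840
y(0.5) ≈ 0.7328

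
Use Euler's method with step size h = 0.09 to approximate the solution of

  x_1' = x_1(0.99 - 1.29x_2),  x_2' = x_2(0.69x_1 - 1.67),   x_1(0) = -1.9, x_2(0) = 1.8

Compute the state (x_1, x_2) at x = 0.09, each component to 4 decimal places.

-1.6722, 1.3171

Euler on (x_1,x_2): x_1_{n+1} = x_1_n + h·x_1', x_2_{n+1} = x_2_n + h·x_2'.
0.000000: (-1.900000, 1.800000); f=(2.530800, -5.365800) → (-1.672228, 1.317078)
(x_1(0.09), x_2(0.09)) ≈ (-1.6722, 1.3171)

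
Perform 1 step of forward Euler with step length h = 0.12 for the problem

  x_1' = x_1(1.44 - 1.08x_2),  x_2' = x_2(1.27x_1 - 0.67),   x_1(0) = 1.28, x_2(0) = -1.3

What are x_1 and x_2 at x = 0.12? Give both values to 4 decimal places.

1.7168, -1.4491

Euler on (x_1,x_2): x_1_{n+1} = x_1_n + h·x_1', x_2_{n+1} = x_2_n + h·x_2'.
0.000000: (1.280000, -1.300000); f=(3.640320, -1.242280) → (1.716838, -1.449074)
(x_1(0.12), x_2(0.12)) ≈ (1.7168, -1.4491)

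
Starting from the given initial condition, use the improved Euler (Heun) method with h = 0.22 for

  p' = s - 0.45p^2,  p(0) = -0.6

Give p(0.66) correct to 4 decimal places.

-0.4862

Heun: k1 = f(s_n, p_n); k2 = f(s_n + h, p_n + h·k1); p_{n+1} = p_n + (h/2)·(k1 + k2).
s=0.000000, p=-0.600000:
  k1 = f(0.000000, -0.600000) = -0.162000
  k2 = f(0.220000, -0.635640) = 0.038183
  p ← -0.600000 + (0.22/2)·(-0.162000 + 0.038183) = -0.613620
s=0.220000, p=-0.613620:
  k1 = f(0.220000, -0.613620) = 0.050562
  k2 = f(0.440000, -0.602496) = 0.276649
  p ← -0.613620 + (0.22/2)·(0.050562 + 0.276649) = -0.577627
s=0.440000, p=-0.577627:
  k1 = f(0.440000, -0.577627) = 0.289856
  k2 = f(0.660000, -0.513858) = 0.541177
  p ← -0.577627 + (0.22/2)·(0.289856 + 0.541177) = -0.486213
p(0.66) ≈ -0.4862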